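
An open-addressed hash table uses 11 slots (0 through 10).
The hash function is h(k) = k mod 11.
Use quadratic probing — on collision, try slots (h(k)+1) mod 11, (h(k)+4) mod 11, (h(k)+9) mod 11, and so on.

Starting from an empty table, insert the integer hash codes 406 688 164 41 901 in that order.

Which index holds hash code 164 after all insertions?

406: h=10 → slot 10
688: h=6 → slot 6
164: h=10, probe 10,0 → slot 0
41: h=8 → slot 8
901: h=10, probe 10,0,3 → slot 3
Table: [164, -, -, 901, -, -, 688, -, 41, -, 406]

0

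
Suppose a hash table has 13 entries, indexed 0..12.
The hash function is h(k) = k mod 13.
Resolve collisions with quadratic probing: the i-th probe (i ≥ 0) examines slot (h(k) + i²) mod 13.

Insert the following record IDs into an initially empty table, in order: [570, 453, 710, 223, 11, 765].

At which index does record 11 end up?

7

570: h=11 => slot 11
453: h=11, probe 11,12 => slot 12
710: h=8 => slot 8
223: h=2 => slot 2
11: h=11, probe 11,12,2,7 => slot 7
765: h=11, probe 11,12,2,7,1 => slot 1
Table: [., 765, 223, ., ., ., ., 11, 710, ., ., 570, 453]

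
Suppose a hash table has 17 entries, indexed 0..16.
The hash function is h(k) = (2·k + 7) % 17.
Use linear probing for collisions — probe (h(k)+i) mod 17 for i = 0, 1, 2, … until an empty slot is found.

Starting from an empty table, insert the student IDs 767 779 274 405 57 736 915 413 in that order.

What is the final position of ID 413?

5

767: h=11 -> slot 11
779: h=1 -> slot 1
274: h=11, probe 11,12 -> slot 12
405: h=1, probe 1,2 -> slot 2
57: h=2, probe 2,3 -> slot 3
736: h=0 -> slot 0
915: h=1, probe 1,2,3,4 -> slot 4
413: h=0, probe 0,1,2,3,4,5 -> slot 5
Table: [736, 779, 405, 57, 915, 413, _, _, _, _, _, 767, 274, _, _, _, _]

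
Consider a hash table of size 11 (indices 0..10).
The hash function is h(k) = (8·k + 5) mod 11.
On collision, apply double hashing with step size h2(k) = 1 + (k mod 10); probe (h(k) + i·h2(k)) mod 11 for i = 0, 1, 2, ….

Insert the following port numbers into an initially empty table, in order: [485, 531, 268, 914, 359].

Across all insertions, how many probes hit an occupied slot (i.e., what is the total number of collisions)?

2

Insert 485: h=2, slot 2 empty => index 2.
Insert 531: h=7, slot 7 empty => index 7.
Insert 268: h=4, slot 4 empty => index 4.
Insert 914: h=2, h2=5, slots 2,7 occupied => index 1.
Insert 359: h=6, slot 6 empty => index 6.
Table: [∅, 914, 485, ∅, 268, ∅, 359, 531, ∅, ∅, ∅]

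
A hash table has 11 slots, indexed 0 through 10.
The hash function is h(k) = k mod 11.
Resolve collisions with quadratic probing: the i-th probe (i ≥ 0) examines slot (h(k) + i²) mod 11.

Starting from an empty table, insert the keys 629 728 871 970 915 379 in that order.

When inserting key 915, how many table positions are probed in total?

629 hashes to 2; slot 2 is free => place at 2.
728 hashes to 2; 2 taken => place at 3.
871 hashes to 2; 2,3 taken => place at 6.
970 hashes to 2; 2,3,6 taken => place at 0.
915 hashes to 2; 2,3,6,0 taken => place at 7.
379 hashes to 5; slot 5 is free => place at 5.
Table: [970, -, 629, 728, -, 379, 871, 915, -, -, -]

5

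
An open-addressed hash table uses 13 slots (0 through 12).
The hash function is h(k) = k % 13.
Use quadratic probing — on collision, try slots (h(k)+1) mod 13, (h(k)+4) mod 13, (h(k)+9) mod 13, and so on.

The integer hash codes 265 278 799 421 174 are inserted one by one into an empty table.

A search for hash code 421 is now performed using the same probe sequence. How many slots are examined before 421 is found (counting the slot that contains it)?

3

Insert 265: h=5, slot 5 empty → index 5.
Insert 278: h=5, slot 5 occupied → index 6.
Insert 799: h=6, slot 6 occupied → index 7.
Insert 421: h=5, slots 5,6 occupied → index 9.
Insert 174: h=5, slots 5,6,9 occupied → index 1.
Table: [—, 174, —, —, —, 265, 278, 799, —, 421, —, —, —]
Lookup 421: h=5, probe 5,6,9 → found at 9.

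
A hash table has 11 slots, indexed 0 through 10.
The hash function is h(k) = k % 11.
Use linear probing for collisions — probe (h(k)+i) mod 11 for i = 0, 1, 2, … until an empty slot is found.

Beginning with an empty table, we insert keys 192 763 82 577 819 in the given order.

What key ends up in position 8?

192 hashes to 5; slot 5 is free -> place at 5.
763 hashes to 4; slot 4 is free -> place at 4.
82 hashes to 5; 5 taken -> place at 6.
577 hashes to 5; 5,6 taken -> place at 7.
819 hashes to 5; 5,6,7 taken -> place at 8.
Table: [., ., ., ., 763, 192, 82, 577, 819, ., .]

819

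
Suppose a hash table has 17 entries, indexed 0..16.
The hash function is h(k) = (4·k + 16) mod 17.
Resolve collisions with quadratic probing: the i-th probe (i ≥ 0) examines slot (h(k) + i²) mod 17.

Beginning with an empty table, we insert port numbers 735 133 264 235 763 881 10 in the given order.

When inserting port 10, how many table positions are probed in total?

Insert 735: h=15, slot 15 empty => index 15.
Insert 133: h=4, slot 4 empty => index 4.
Insert 264: h=1, slot 1 empty => index 1.
Insert 235: h=4, slot 4 occupied => index 5.
Insert 763: h=8, slot 8 empty => index 8.
Insert 881: h=4, slots 4,5,8 occupied => index 13.
Insert 10: h=5, slot 5 occupied => index 6.
Table: [_, 264, _, _, 133, 235, 10, _, 763, _, _, _, _, 881, _, 735, _]

2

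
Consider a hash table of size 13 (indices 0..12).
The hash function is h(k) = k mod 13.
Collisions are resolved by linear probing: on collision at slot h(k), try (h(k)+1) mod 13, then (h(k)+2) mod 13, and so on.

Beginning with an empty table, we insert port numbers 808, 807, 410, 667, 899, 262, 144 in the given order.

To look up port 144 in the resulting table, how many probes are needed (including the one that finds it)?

Insert 808: h=2, slot 2 empty → index 2.
Insert 807: h=1, slot 1 empty → index 1.
Insert 410: h=7, slot 7 empty → index 7.
Insert 667: h=4, slot 4 empty → index 4.
Insert 899: h=2, slot 2 occupied → index 3.
Insert 262: h=2, slots 2,3,4 occupied → index 5.
Insert 144: h=1, slots 1,2,3,4,5 occupied → index 6.
Table: [-, 807, 808, 899, 667, 262, 144, 410, -, -, -, -, -]
Lookup 144: h=1, probe 1,2,3,4,5,6 → found at 6.

6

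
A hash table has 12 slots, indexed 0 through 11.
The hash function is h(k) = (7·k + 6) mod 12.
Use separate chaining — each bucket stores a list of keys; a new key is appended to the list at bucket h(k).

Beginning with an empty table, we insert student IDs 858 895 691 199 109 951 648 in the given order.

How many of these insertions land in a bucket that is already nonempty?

858 → bucket 0
895 → bucket 7
691 → bucket 7 (collision)
199 → bucket 7 (collision)
109 → bucket 1
951 → bucket 3
648 → bucket 6
Final buckets:
0: 858
1: 109
2: —
3: 951
4: —
5: —
6: 648
7: 895 -> 691 -> 199
8: —
9: —
10: —
11: —

2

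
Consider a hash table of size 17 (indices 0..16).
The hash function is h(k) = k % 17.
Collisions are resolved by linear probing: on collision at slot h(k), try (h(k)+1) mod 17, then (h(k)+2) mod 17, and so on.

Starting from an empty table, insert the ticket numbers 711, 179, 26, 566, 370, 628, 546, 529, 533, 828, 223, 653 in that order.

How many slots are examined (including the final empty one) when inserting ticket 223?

3

711 hashes to 14; slot 14 is free => place at 14.
179 hashes to 9; slot 9 is free => place at 9.
26 hashes to 9; 9 taken => place at 10.
566 hashes to 5; slot 5 is free => place at 5.
370 hashes to 13; slot 13 is free => place at 13.
628 hashes to 16; slot 16 is free => place at 16.
546 hashes to 2; slot 2 is free => place at 2.
529 hashes to 2; 2 taken => place at 3.
533 hashes to 6; slot 6 is free => place at 6.
828 hashes to 12; slot 12 is free => place at 12.
223 hashes to 2; 2,3 taken => place at 4.
653 hashes to 7; slot 7 is free => place at 7.
Table: [-, -, 546, 529, 223, 566, 533, 653, -, 179, 26, -, 828, 370, 711, -, 628]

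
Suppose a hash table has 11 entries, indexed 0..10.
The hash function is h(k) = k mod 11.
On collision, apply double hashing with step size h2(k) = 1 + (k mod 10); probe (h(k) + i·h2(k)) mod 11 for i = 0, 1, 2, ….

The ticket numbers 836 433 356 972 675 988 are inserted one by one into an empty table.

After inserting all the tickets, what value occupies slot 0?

836: h=0 → slot 0
433: h=4 → slot 4
356: h=4, h2=7, probe 4,0,7 → slot 7
972: h=4, h2=3, probe 4,7,10 → slot 10
675: h=4, h2=6, probe 4,10,5 → slot 5
988: h=9 → slot 9
Table: [836, -, -, -, 433, 675, -, 356, -, 988, 972]

836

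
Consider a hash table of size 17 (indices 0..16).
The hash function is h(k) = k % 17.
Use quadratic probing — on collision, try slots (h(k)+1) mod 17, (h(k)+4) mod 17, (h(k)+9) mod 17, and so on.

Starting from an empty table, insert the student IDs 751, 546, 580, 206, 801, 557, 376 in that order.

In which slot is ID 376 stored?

10

751 hashes to 3; slot 3 is free → place at 3.
546 hashes to 2; slot 2 is free → place at 2.
580 hashes to 2; 2,3 taken → place at 6.
206 hashes to 2; 2,3,6 taken → place at 11.
801 hashes to 2; 2,3,6,11 taken → place at 1.
557 hashes to 13; slot 13 is free → place at 13.
376 hashes to 2; 2,3,6,11,1 taken → place at 10.
Table: [_, 801, 546, 751, _, _, 580, _, _, _, 376, 206, _, 557, _, _, _]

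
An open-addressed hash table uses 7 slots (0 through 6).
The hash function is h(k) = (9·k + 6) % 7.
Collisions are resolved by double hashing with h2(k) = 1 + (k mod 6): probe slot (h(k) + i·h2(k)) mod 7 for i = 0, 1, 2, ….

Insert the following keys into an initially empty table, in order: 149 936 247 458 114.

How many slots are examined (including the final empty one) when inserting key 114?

2

149: h=3 -> slot 3
936: h=2 -> slot 2
247: h=3, h2=2, probe 3,5 -> slot 5
458: h=5, h2=3, probe 5,1 -> slot 1
114: h=3, h2=1, probe 3,4 -> slot 4
Table: [∅, 458, 936, 149, 114, 247, ∅]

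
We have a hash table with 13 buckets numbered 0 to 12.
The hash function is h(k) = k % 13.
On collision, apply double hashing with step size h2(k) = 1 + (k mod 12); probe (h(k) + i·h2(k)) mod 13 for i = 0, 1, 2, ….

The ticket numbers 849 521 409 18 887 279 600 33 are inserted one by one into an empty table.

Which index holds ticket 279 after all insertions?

Insert 849: h=4, slot 4 empty → index 4.
Insert 521: h=1, slot 1 empty → index 1.
Insert 409: h=6, slot 6 empty → index 6.
Insert 18: h=5, slot 5 empty → index 5.
Insert 887: h=3, slot 3 empty → index 3.
Insert 279: h=6, h2=4, slot 6 occupied → index 10.
Insert 600: h=2, slot 2 empty → index 2.
Insert 33: h=7, slot 7 empty → index 7.
Table: [., 521, 600, 887, 849, 18, 409, 33, ., ., 279, ., .]

10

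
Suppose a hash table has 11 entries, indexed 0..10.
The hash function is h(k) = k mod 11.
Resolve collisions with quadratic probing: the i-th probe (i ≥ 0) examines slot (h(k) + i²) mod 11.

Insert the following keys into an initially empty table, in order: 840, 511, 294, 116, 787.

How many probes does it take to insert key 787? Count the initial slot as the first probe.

2

Insert 840: h=4, slot 4 empty -> index 4.
Insert 511: h=5, slot 5 empty -> index 5.
Insert 294: h=8, slot 8 empty -> index 8.
Insert 116: h=6, slot 6 empty -> index 6.
Insert 787: h=6, slot 6 occupied -> index 7.
Table: [—, —, —, —, 840, 511, 116, 787, 294, —, —]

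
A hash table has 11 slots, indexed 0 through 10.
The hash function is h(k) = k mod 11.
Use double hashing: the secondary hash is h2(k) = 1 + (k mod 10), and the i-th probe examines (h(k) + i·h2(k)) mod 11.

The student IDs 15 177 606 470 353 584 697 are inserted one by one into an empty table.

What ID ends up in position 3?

697

Insert 15: h=4, slot 4 empty -> index 4.
Insert 177: h=1, slot 1 empty -> index 1.
Insert 606: h=1, h2=7, slot 1 occupied -> index 8.
Insert 470: h=8, h2=1, slot 8 occupied -> index 9.
Insert 353: h=1, h2=4, slot 1 occupied -> index 5.
Insert 584: h=1, h2=5, slot 1 occupied -> index 6.
Insert 697: h=4, h2=8, slots 4,1,9,6 occupied -> index 3.
Table: [—, 177, —, 697, 15, 353, 584, —, 606, 470, —]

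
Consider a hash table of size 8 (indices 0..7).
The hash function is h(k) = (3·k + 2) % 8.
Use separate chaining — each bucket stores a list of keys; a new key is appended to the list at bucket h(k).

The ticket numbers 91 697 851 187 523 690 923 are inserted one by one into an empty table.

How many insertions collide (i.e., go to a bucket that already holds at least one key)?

4

91 → bucket 3
697 → bucket 5
851 → bucket 3 (collision)
187 → bucket 3 (collision)
523 → bucket 3 (collision)
690 → bucket 0
923 → bucket 3 (collision)
Final buckets:
0: 690
1: -
2: -
3: 91 -> 851 -> 187 -> 523 -> 923
4: -
5: 697
6: -
7: -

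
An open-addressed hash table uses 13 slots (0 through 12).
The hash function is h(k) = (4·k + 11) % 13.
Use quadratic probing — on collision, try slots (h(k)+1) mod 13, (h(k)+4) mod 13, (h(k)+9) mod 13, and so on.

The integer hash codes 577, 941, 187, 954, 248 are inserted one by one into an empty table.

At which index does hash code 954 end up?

577: h=5 -> slot 5
941: h=5, probe 5,6 -> slot 6
187: h=5, probe 5,6,9 -> slot 9
954: h=5, probe 5,6,9,1 -> slot 1
248: h=2 -> slot 2
Table: [_, 954, 248, _, _, 577, 941, _, _, 187, _, _, _]

1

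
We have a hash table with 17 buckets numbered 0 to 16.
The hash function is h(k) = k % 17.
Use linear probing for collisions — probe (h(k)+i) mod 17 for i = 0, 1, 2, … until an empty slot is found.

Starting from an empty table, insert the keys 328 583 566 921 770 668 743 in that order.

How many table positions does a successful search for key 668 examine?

328 hashes to 5; slot 5 is free -> place at 5.
583 hashes to 5; 5 taken -> place at 6.
566 hashes to 5; 5,6 taken -> place at 7.
921 hashes to 3; slot 3 is free -> place at 3.
770 hashes to 5; 5,6,7 taken -> place at 8.
668 hashes to 5; 5,6,7,8 taken -> place at 9.
743 hashes to 12; slot 12 is free -> place at 12.
Table: [-, -, -, 921, -, 328, 583, 566, 770, 668, -, -, 743, -, -, -, -]
Lookup 668: h=5, probe 5,6,7,8,9 → found at 9.

5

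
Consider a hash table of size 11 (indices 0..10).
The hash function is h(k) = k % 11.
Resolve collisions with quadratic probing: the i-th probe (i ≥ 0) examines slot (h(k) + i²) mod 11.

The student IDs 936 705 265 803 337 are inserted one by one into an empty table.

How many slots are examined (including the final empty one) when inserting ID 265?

3

936: h=1 => slot 1
705: h=1, probe 1,2 => slot 2
265: h=1, probe 1,2,5 => slot 5
803: h=0 => slot 0
337: h=7 => slot 7
Table: [803, 936, 705, _, _, 265, _, 337, _, _, _]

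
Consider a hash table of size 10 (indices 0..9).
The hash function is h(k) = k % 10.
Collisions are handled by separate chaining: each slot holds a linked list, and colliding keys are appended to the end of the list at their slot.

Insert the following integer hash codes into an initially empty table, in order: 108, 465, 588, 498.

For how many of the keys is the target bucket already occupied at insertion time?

2

108 → bucket 8
465 → bucket 5
588 → bucket 8 (collision)
498 → bucket 8 (collision)
Final buckets:
0: —
1: —
2: —
3: —
4: —
5: 465
6: —
7: —
8: 108 -> 588 -> 498
9: —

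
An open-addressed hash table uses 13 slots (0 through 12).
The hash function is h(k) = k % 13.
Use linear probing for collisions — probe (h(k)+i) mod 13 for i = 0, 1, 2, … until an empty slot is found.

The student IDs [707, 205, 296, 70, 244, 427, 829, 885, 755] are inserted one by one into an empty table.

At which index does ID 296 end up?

11

707: h=5 => slot 5
205: h=10 => slot 10
296: h=10, probe 10,11 => slot 11
70: h=5, probe 5,6 => slot 6
244: h=10, probe 10,11,12 => slot 12
427: h=11, probe 11,12,0 => slot 0
829: h=10, probe 10,11,12,0,1 => slot 1
885: h=1, probe 1,2 => slot 2
755: h=1, probe 1,2,3 => slot 3
Table: [427, 829, 885, 755, ., 707, 70, ., ., ., 205, 296, 244]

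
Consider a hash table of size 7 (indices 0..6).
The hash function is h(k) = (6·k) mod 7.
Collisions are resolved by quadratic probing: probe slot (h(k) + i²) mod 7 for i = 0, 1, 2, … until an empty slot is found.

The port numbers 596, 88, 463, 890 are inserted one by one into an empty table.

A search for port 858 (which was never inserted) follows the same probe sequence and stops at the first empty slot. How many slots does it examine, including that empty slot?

2

596: h=6 -> slot 6
88: h=3 -> slot 3
463: h=6, probe 6,0 -> slot 0
890: h=6, probe 6,0,3,1 -> slot 1
Table: [463, 890, ∅, 88, ∅, ∅, 596]
Lookup 858: h=3, probe 3,4 → slot 4 empty, not found.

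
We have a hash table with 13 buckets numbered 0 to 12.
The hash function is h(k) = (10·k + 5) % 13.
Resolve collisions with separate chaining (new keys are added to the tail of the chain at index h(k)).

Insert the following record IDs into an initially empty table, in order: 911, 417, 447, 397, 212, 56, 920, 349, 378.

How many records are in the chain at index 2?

3

Insert 911: h=2, bucket 2 empty -> new chain.
Insert 417: h=2, bucket 2 nonempty -> append to chain.
Insert 447: h=3, bucket 3 empty -> new chain.
Insert 397: h=10, bucket 10 empty -> new chain.
Insert 212: h=6, bucket 6 empty -> new chain.
Insert 56: h=6, bucket 6 nonempty -> append to chain.
Insert 920: h=1, bucket 1 empty -> new chain.
Insert 349: h=11, bucket 11 empty -> new chain.
Insert 378: h=2, bucket 2 nonempty -> append to chain.
Final buckets:
0: .
1: 920
2: 911 -> 417 -> 378
3: 447
4: .
5: .
6: 212 -> 56
7: .
8: .
9: .
10: 397
11: 349
12: .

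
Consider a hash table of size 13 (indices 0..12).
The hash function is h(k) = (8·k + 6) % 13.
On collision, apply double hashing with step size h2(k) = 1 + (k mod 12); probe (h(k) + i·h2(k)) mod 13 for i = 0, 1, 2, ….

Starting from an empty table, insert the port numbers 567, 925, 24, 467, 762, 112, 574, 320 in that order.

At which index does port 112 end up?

567 hashes to 5; slot 5 is free -> place at 5.
925 hashes to 9; slot 9 is free -> place at 9.
24 hashes to 3; slot 3 is free -> place at 3.
467 hashes to 11; slot 11 is free -> place at 11.
762 hashes to 5, h2=7; 5 taken -> place at 12.
112 hashes to 5, h2=5; 5 taken -> place at 10.
574 hashes to 9, h2=11; 9 taken -> place at 7.
320 hashes to 5, h2=9; 5 taken -> place at 1.
Table: [—, 320, —, 24, —, 567, —, 574, —, 925, 112, 467, 762]

10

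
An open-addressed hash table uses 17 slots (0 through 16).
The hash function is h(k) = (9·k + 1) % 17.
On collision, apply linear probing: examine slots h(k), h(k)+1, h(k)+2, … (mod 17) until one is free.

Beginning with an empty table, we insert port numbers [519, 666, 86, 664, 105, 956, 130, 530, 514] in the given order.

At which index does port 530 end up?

16

519: h=14 → slot 14
666: h=11 → slot 11
86: h=10 → slot 10
664: h=10, probe 10,11,12 → slot 12
105: h=11, probe 11,12,13 → slot 13
956: h=3 → slot 3
130: h=15 → slot 15
530: h=11, probe 11,12,13,14,15,16 → slot 16
514: h=3, probe 3,4 → slot 4
Table: [—, —, —, 956, 514, —, —, —, —, —, 86, 666, 664, 105, 519, 130, 530]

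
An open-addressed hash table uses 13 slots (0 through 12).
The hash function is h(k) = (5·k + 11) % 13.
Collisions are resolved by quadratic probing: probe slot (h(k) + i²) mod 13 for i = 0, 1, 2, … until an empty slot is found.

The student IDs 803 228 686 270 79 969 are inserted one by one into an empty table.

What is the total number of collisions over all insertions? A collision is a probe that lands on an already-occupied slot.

803 hashes to 9; slot 9 is free → place at 9.
228 hashes to 7; slot 7 is free → place at 7.
686 hashes to 9; 9 taken → place at 10.
270 hashes to 9; 9,10 taken → place at 0.
79 hashes to 3; slot 3 is free → place at 3.
969 hashes to 7; 7 taken → place at 8.
Table: [270, ., ., 79, ., ., ., 228, 969, 803, 686, ., .]

4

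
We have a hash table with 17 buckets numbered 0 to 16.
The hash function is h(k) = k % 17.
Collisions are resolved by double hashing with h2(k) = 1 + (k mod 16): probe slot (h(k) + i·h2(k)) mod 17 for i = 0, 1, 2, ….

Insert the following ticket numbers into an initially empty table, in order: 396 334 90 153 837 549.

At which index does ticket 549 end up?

6

Insert 396: h=5, slot 5 empty -> index 5.
Insert 334: h=11, slot 11 empty -> index 11.
Insert 90: h=5, h2=11, slot 5 occupied -> index 16.
Insert 153: h=0, slot 0 empty -> index 0.
Insert 837: h=4, slot 4 empty -> index 4.
Insert 549: h=5, h2=6, slots 5,11,0 occupied -> index 6.
Table: [153, ∅, ∅, ∅, 837, 396, 549, ∅, ∅, ∅, ∅, 334, ∅, ∅, ∅, ∅, 90]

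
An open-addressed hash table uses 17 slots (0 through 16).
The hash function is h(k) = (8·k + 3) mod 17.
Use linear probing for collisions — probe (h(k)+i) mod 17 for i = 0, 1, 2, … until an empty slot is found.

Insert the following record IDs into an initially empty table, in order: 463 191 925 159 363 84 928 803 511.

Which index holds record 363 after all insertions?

463 hashes to 1; slot 1 is free -> place at 1.
191 hashes to 1; 1 taken -> place at 2.
925 hashes to 8; slot 8 is free -> place at 8.
159 hashes to 0; slot 0 is free -> place at 0.
363 hashes to 0; 0,1,2 taken -> place at 3.
84 hashes to 12; slot 12 is free -> place at 12.
928 hashes to 15; slot 15 is free -> place at 15.
803 hashes to 1; 1,2,3 taken -> place at 4.
511 hashes to 11; slot 11 is free -> place at 11.
Table: [159, 463, 191, 363, 803, —, —, —, 925, —, —, 511, 84, —, —, 928, —]

3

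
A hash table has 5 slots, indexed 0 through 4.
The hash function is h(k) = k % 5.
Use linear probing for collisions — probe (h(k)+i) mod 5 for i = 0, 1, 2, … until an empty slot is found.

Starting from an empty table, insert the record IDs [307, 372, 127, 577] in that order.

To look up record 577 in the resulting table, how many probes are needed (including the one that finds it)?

307 hashes to 2; slot 2 is free → place at 2.
372 hashes to 2; 2 taken → place at 3.
127 hashes to 2; 2,3 taken → place at 4.
577 hashes to 2; 2,3,4 taken → place at 0.
Table: [577, -, 307, 372, 127]
Lookup 577: h=2, probe 2,3,4,0 → found at 0.

4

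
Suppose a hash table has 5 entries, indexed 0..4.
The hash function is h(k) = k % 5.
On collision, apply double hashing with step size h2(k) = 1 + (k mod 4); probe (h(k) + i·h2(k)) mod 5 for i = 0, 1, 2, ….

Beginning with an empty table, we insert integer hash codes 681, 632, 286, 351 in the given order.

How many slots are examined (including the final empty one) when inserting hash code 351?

2

681 hashes to 1; slot 1 is free -> place at 1.
632 hashes to 2; slot 2 is free -> place at 2.
286 hashes to 1, h2=3; 1 taken -> place at 4.
351 hashes to 1, h2=4; 1 taken -> place at 0.
Table: [351, 681, 632, _, 286]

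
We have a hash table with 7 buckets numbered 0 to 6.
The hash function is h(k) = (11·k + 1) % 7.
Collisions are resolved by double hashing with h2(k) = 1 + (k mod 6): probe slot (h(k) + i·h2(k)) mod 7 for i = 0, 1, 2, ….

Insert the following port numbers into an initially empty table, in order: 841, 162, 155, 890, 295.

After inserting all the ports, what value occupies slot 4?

155

841 hashes to 5; slot 5 is free → place at 5.
162 hashes to 5, h2=1; 5 taken → place at 6.
155 hashes to 5, h2=6; 5 taken → place at 4.
890 hashes to 5, h2=3; 5 taken → place at 1.
295 hashes to 5, h2=2; 5 taken → place at 0.
Table: [295, 890, -, -, 155, 841, 162]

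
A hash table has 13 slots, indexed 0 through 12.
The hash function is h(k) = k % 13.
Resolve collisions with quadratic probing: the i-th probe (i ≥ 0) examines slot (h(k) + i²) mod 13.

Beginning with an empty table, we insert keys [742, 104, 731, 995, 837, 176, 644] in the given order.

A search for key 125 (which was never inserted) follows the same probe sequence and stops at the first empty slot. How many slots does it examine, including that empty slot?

742: h=1 => slot 1
104: h=0 => slot 0
731: h=3 => slot 3
995: h=7 => slot 7
837: h=5 => slot 5
176: h=7, probe 7,8 => slot 8
644: h=7, probe 7,8,11 => slot 11
Table: [104, 742, _, 731, _, 837, _, 995, 176, _, _, 644, _]
Lookup 125: h=8, probe 8,9 → slot 9 empty, not found.

2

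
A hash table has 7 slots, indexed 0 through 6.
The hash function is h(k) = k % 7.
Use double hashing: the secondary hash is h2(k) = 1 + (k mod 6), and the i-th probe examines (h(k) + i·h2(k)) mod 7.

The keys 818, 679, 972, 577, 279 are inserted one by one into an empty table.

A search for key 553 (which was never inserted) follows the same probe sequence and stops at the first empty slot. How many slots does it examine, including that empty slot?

818 hashes to 6; slot 6 is free → place at 6.
679 hashes to 0; slot 0 is free → place at 0.
972 hashes to 6, h2=1; 6,0 taken → place at 1.
577 hashes to 3; slot 3 is free → place at 3.
279 hashes to 6, h2=4; 6,3,0 taken → place at 4.
Table: [679, 972, ., 577, 279, ., 818]
Lookup 553: h=0, h2=2, probe 0,2 → slot 2 empty, not found.

2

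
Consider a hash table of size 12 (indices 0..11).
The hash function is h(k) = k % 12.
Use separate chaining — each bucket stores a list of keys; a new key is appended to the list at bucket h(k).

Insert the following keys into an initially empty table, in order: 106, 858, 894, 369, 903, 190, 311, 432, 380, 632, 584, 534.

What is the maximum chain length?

Insert 106: h=10, bucket 10 empty → new chain.
Insert 858: h=6, bucket 6 empty → new chain.
Insert 894: h=6, bucket 6 nonempty → append to chain.
Insert 369: h=9, bucket 9 empty → new chain.
Insert 903: h=3, bucket 3 empty → new chain.
Insert 190: h=10, bucket 10 nonempty → append to chain.
Insert 311: h=11, bucket 11 empty → new chain.
Insert 432: h=0, bucket 0 empty → new chain.
Insert 380: h=8, bucket 8 empty → new chain.
Insert 632: h=8, bucket 8 nonempty → append to chain.
Insert 584: h=8, bucket 8 nonempty → append to chain.
Insert 534: h=6, bucket 6 nonempty → append to chain.
Final buckets:
0: 432
1: ∅
2: ∅
3: 903
4: ∅
5: ∅
6: 858 -> 894 -> 534
7: ∅
8: 380 -> 632 -> 584
9: 369
10: 106 -> 190
11: 311

3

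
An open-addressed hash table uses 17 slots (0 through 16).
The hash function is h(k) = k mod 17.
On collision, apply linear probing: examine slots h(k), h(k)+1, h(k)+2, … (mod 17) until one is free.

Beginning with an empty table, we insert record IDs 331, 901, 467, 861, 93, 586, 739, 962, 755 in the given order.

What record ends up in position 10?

93

331: h=8 => slot 8
901: h=0 => slot 0
467: h=8, probe 8,9 => slot 9
861: h=11 => slot 11
93: h=8, probe 8,9,10 => slot 10
586: h=8, probe 8,9,10,11,12 => slot 12
739: h=8, probe 8,9,10,11,12,13 => slot 13
962: h=10, probe 10,11,12,13,14 => slot 14
755: h=7 => slot 7
Table: [901, _, _, _, _, _, _, 755, 331, 467, 93, 861, 586, 739, 962, _, _]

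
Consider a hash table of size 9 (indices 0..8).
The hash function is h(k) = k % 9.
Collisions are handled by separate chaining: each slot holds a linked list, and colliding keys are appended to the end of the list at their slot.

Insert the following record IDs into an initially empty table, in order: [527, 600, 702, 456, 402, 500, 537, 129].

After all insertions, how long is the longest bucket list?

527 -> bucket 5
600 -> bucket 6
702 -> bucket 0
456 -> bucket 6 (collision)
402 -> bucket 6 (collision)
500 -> bucket 5 (collision)
537 -> bucket 6 (collision)
129 -> bucket 3
Final buckets:
0: 702
1: _
2: _
3: 129
4: _
5: 527 -> 500
6: 600 -> 456 -> 402 -> 537
7: _
8: _

4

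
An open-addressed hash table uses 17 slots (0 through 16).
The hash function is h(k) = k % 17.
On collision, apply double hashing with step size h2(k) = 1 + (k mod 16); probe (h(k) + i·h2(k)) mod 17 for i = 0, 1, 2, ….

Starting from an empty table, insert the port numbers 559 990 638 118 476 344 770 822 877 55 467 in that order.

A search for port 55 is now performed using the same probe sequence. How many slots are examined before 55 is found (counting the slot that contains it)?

2

559: h=15 => slot 15
990: h=4 => slot 4
638: h=9 => slot 9
118: h=16 => slot 16
476: h=0 => slot 0
344: h=4, h2=9, probe 4,13 => slot 13
770: h=5 => slot 5
822: h=6 => slot 6
877: h=10 => slot 10
55: h=4, h2=8, probe 4,12 => slot 12
467: h=8 => slot 8
Table: [476, —, —, —, 990, 770, 822, —, 467, 638, 877, —, 55, 344, —, 559, 118]
Lookup 55: h=4, h2=8, probe 4,12 → found at 12.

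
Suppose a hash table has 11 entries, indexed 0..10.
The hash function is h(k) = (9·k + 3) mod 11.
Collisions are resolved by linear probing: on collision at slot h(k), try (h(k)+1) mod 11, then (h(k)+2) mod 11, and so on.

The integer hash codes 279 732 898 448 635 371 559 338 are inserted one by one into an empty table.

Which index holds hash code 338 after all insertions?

279 hashes to 6; slot 6 is free -> place at 6.
732 hashes to 2; slot 2 is free -> place at 2.
898 hashes to 0; slot 0 is free -> place at 0.
448 hashes to 9; slot 9 is free -> place at 9.
635 hashes to 9; 9 taken -> place at 10.
371 hashes to 9; 9,10,0 taken -> place at 1.
559 hashes to 7; slot 7 is free -> place at 7.
338 hashes to 9; 9,10,0,1,2 taken -> place at 3.
Table: [898, 371, 732, 338, —, —, 279, 559, —, 448, 635]

3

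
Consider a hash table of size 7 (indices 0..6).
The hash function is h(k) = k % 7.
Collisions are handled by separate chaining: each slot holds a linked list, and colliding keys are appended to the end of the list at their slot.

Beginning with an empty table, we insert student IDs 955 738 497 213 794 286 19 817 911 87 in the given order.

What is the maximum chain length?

5

955 -> bucket 3
738 -> bucket 3 (collision)
497 -> bucket 0
213 -> bucket 3 (collision)
794 -> bucket 3 (collision)
286 -> bucket 6
19 -> bucket 5
817 -> bucket 5 (collision)
911 -> bucket 1
87 -> bucket 3 (collision)
Final buckets:
0: 497
1: 911
2: _
3: 955 -> 738 -> 213 -> 794 -> 87
4: _
5: 19 -> 817
6: 286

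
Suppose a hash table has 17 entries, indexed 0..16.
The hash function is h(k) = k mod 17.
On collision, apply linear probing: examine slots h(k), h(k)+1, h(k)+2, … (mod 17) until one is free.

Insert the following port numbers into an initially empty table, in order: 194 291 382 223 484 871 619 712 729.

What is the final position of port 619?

194: h=7 => slot 7
291: h=2 => slot 2
382: h=8 => slot 8
223: h=2, probe 2,3 => slot 3
484: h=8, probe 8,9 => slot 9
871: h=4 => slot 4
619: h=7, probe 7,8,9,10 => slot 10
712: h=15 => slot 15
729: h=15, probe 15,16 => slot 16
Table: [-, -, 291, 223, 871, -, -, 194, 382, 484, 619, -, -, -, -, 712, 729]

10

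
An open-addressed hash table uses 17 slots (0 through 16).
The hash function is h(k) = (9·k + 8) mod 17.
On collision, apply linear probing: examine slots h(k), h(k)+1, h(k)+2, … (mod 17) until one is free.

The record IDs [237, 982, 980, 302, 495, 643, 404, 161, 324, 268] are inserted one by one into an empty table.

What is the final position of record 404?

8

237 hashes to 16; slot 16 is free → place at 16.
982 hashes to 6; slot 6 is free → place at 6.
980 hashes to 5; slot 5 is free → place at 5.
302 hashes to 6; 6 taken → place at 7.
495 hashes to 9; slot 9 is free → place at 9.
643 hashes to 15; slot 15 is free → place at 15.
404 hashes to 6; 6,7 taken → place at 8.
161 hashes to 12; slot 12 is free → place at 12.
324 hashes to 0; slot 0 is free → place at 0.
268 hashes to 6; 6,7,8,9 taken → place at 10.
Table: [324, —, —, —, —, 980, 982, 302, 404, 495, 268, —, 161, —, —, 643, 237]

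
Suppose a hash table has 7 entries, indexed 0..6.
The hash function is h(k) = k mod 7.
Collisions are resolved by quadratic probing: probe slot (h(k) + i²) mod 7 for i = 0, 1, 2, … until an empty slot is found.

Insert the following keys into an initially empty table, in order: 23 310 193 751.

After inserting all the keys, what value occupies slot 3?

Insert 23: h=2, slot 2 empty => index 2.
Insert 310: h=2, slot 2 occupied => index 3.
Insert 193: h=4, slot 4 empty => index 4.
Insert 751: h=2, slots 2,3 occupied => index 6.
Table: [., ., 23, 310, 193, ., 751]

310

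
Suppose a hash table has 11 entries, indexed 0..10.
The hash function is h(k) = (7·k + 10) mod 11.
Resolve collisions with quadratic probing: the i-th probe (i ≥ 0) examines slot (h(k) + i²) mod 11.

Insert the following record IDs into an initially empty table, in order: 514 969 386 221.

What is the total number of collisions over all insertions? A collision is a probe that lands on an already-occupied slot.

Insert 514: h=0, slot 0 empty -> index 0.
Insert 969: h=6, slot 6 empty -> index 6.
Insert 386: h=6, slot 6 occupied -> index 7.
Insert 221: h=6, slots 6,7 occupied -> index 10.
Table: [514, _, _, _, _, _, 969, 386, _, _, 221]

3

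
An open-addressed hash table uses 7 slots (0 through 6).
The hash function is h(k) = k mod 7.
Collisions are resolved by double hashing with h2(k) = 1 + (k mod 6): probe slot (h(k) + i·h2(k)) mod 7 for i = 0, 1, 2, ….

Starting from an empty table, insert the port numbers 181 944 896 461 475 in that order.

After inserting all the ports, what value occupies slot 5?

461

Insert 181: h=6, slot 6 empty -> index 6.
Insert 944: h=6, h2=3, slot 6 occupied -> index 2.
Insert 896: h=0, slot 0 empty -> index 0.
Insert 461: h=6, h2=6, slot 6 occupied -> index 5.
Insert 475: h=6, h2=2, slot 6 occupied -> index 1.
Table: [896, 475, 944, -, -, 461, 181]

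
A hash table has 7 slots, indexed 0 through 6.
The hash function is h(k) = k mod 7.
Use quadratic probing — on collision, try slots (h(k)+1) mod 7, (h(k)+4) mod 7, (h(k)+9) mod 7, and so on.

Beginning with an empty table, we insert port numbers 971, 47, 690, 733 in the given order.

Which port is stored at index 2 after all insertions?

971: h=5 => slot 5
47: h=5, probe 5,6 => slot 6
690: h=4 => slot 4
733: h=5, probe 5,6,2 => slot 2
Table: [-, -, 733, -, 690, 971, 47]

733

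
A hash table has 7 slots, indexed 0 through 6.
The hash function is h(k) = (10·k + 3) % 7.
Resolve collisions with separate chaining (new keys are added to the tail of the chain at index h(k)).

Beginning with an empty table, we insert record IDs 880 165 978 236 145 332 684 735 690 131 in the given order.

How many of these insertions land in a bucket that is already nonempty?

6

Insert 880: h=4, bucket 4 empty → new chain.
Insert 165: h=1, bucket 1 empty → new chain.
Insert 978: h=4, bucket 4 nonempty → append to chain.
Insert 236: h=4, bucket 4 nonempty → append to chain.
Insert 145: h=4, bucket 4 nonempty → append to chain.
Insert 332: h=5, bucket 5 empty → new chain.
Insert 684: h=4, bucket 4 nonempty → append to chain.
Insert 735: h=3, bucket 3 empty → new chain.
Insert 690: h=1, bucket 1 nonempty → append to chain.
Insert 131: h=4, bucket 4 nonempty → append to chain.
Final buckets:
0: -
1: 165 -> 690
2: -
3: 735
4: 880 -> 978 -> 236 -> 145 -> 684 -> 131
5: 332
6: -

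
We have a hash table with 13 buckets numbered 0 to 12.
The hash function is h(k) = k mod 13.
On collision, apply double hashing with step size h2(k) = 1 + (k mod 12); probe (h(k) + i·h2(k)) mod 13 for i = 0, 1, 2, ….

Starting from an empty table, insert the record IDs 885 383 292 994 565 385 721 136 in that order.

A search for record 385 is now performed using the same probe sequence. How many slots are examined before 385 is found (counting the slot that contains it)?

Insert 885: h=1, slot 1 empty → index 1.
Insert 383: h=6, slot 6 empty → index 6.
Insert 292: h=6, h2=5, slot 6 occupied → index 11.
Insert 994: h=6, h2=11, slot 6 occupied → index 4.
Insert 565: h=6, h2=2, slot 6 occupied → index 8.
Insert 385: h=8, h2=2, slot 8 occupied → index 10.
Insert 721: h=6, h2=2, slots 6,8,10 occupied → index 12.
Insert 136: h=6, h2=5, slots 6,11 occupied → index 3.
Table: [∅, 885, ∅, 136, 994, ∅, 383, ∅, 565, ∅, 385, 292, 721]
Lookup 385: h=8, h2=2, probe 8,10 → found at 10.

2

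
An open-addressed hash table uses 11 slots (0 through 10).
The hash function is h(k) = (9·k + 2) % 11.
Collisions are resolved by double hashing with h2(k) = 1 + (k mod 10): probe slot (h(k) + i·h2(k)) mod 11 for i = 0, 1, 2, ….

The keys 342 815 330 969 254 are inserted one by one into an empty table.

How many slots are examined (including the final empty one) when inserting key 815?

2

Insert 342: h=0, slot 0 empty => index 0.
Insert 815: h=0, h2=6, slot 0 occupied => index 6.
Insert 330: h=2, slot 2 empty => index 2.
Insert 969: h=0, h2=10, slot 0 occupied => index 10.
Insert 254: h=0, h2=5, slot 0 occupied => index 5.
Table: [342, —, 330, —, —, 254, 815, —, —, —, 969]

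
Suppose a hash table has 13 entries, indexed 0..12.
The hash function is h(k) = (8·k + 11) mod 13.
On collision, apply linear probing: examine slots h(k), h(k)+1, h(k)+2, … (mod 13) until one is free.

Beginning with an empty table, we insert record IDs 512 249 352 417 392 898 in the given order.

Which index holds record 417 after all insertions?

7

512: h=12 => slot 12
249: h=1 => slot 1
352: h=6 => slot 6
417: h=6, probe 6,7 => slot 7
392: h=1, probe 1,2 => slot 2
898: h=6, probe 6,7,8 => slot 8
Table: [., 249, 392, ., ., ., 352, 417, 898, ., ., ., 512]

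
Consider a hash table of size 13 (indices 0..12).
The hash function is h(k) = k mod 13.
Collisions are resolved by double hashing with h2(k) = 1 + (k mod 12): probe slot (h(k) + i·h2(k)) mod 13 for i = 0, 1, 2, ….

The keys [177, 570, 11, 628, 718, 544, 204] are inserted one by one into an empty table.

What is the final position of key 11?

Insert 177: h=8, slot 8 empty => index 8.
Insert 570: h=11, slot 11 empty => index 11.
Insert 11: h=11, h2=12, slot 11 occupied => index 10.
Insert 628: h=4, slot 4 empty => index 4.
Insert 718: h=3, slot 3 empty => index 3.
Insert 544: h=11, h2=5, slots 11,3,8 occupied => index 0.
Insert 204: h=9, slot 9 empty => index 9.
Table: [544, _, _, 718, 628, _, _, _, 177, 204, 11, 570, _]

10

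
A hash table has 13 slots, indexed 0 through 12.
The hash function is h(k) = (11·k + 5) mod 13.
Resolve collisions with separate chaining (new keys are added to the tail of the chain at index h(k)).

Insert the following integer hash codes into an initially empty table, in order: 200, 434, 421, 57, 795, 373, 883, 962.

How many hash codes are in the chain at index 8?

4

Insert 200: h=8, bucket 8 empty → new chain.
Insert 434: h=8, bucket 8 nonempty → append to chain.
Insert 421: h=8, bucket 8 nonempty → append to chain.
Insert 57: h=8, bucket 8 nonempty → append to chain.
Insert 795: h=1, bucket 1 empty → new chain.
Insert 373: h=0, bucket 0 empty → new chain.
Insert 883: h=7, bucket 7 empty → new chain.
Insert 962: h=5, bucket 5 empty → new chain.
Final buckets:
0: 373
1: 795
2: .
3: .
4: .
5: 962
6: .
7: 883
8: 200 -> 434 -> 421 -> 57
9: .
10: .
11: .
12: .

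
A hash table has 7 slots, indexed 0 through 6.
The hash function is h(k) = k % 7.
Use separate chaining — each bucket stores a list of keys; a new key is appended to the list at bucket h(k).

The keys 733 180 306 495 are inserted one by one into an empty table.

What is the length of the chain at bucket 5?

Insert 733: h=5, bucket 5 empty → new chain.
Insert 180: h=5, bucket 5 nonempty → append to chain.
Insert 306: h=5, bucket 5 nonempty → append to chain.
Insert 495: h=5, bucket 5 nonempty → append to chain.
Final buckets:
0: -
1: -
2: -
3: -
4: -
5: 733 -> 180 -> 306 -> 495
6: -

4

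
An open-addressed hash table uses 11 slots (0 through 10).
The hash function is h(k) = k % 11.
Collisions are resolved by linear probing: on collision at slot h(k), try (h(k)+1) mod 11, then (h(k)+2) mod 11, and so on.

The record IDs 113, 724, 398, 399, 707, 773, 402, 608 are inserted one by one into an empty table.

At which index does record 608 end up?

8

113 hashes to 3; slot 3 is free → place at 3.
724 hashes to 9; slot 9 is free → place at 9.
398 hashes to 2; slot 2 is free → place at 2.
399 hashes to 3; 3 taken → place at 4.
707 hashes to 3; 3,4 taken → place at 5.
773 hashes to 3; 3,4,5 taken → place at 6.
402 hashes to 6; 6 taken → place at 7.
608 hashes to 3; 3,4,5,6,7 taken → place at 8.
Table: [—, —, 398, 113, 399, 707, 773, 402, 608, 724, —]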